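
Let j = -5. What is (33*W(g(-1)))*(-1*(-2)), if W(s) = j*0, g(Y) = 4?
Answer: 0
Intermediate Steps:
W(s) = 0 (W(s) = -5*0 = 0)
(33*W(g(-1)))*(-1*(-2)) = (33*0)*(-1*(-2)) = 0*2 = 0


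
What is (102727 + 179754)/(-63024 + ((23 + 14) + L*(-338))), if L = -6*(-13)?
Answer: -282481/89351 ≈ -3.1615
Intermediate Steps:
L = 78
(102727 + 179754)/(-63024 + ((23 + 14) + L*(-338))) = (102727 + 179754)/(-63024 + ((23 + 14) + 78*(-338))) = 282481/(-63024 + (37 - 26364)) = 282481/(-63024 - 26327) = 282481/(-89351) = 282481*(-1/89351) = -282481/89351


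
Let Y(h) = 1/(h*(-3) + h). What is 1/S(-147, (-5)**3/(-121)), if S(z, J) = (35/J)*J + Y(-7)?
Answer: 14/491 ≈ 0.028513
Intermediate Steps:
Y(h) = -1/(2*h) (Y(h) = 1/(-3*h + h) = 1/(-2*h) = -1/(2*h))
S(z, J) = 491/14 (S(z, J) = (35/J)*J - 1/2/(-7) = 35 - 1/2*(-1/7) = 35 + 1/14 = 491/14)
1/S(-147, (-5)**3/(-121)) = 1/(491/14) = 14/491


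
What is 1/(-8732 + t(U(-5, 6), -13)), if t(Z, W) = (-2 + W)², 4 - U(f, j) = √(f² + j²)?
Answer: -1/8507 ≈ -0.00011755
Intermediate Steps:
U(f, j) = 4 - √(f² + j²)
1/(-8732 + t(U(-5, 6), -13)) = 1/(-8732 + (-2 - 13)²) = 1/(-8732 + (-15)²) = 1/(-8732 + 225) = 1/(-8507) = -1/8507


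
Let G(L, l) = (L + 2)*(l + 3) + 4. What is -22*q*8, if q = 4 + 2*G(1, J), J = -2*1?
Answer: -3168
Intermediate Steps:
J = -2
G(L, l) = 4 + (2 + L)*(3 + l) (G(L, l) = (2 + L)*(3 + l) + 4 = 4 + (2 + L)*(3 + l))
q = 18 (q = 4 + 2*(10 + 2*(-2) + 3*1 + 1*(-2)) = 4 + 2*(10 - 4 + 3 - 2) = 4 + 2*7 = 4 + 14 = 18)
-22*q*8 = -22*18*8 = -396*8 = -3168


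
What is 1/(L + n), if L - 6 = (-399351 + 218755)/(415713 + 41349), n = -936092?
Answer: -228531/213924759964 ≈ -1.0683e-6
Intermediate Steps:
L = 1280888/228531 (L = 6 + (-399351 + 218755)/(415713 + 41349) = 6 - 180596/457062 = 6 - 180596*1/457062 = 6 - 90298/228531 = 1280888/228531 ≈ 5.6049)
1/(L + n) = 1/(1280888/228531 - 936092) = 1/(-213924759964/228531) = -228531/213924759964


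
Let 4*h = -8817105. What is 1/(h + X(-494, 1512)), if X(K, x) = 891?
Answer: -4/8813541 ≈ -4.5385e-7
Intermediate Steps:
h = -8817105/4 (h = (¼)*(-8817105) = -8817105/4 ≈ -2.2043e+6)
1/(h + X(-494, 1512)) = 1/(-8817105/4 + 891) = 1/(-8813541/4) = -4/8813541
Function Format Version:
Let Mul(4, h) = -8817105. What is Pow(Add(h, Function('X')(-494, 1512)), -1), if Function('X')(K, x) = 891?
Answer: Rational(-4, 8813541) ≈ -4.5385e-7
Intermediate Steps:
h = Rational(-8817105, 4) (h = Mul(Rational(1, 4), -8817105) = Rational(-8817105, 4) ≈ -2.2043e+6)
Pow(Add(h, Function('X')(-494, 1512)), -1) = Pow(Add(Rational(-8817105, 4), 891), -1) = Pow(Rational(-8813541, 4), -1) = Rational(-4, 8813541)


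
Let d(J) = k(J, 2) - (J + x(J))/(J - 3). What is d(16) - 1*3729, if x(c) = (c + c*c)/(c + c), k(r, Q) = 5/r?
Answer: -775959/208 ≈ -3730.6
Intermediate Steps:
x(c) = (c + c²)/(2*c) (x(c) = (c + c²)/((2*c)) = (c + c²)*(1/(2*c)) = (c + c²)/(2*c))
d(J) = 5/J - (½ + 3*J/2)/(-3 + J) (d(J) = 5/J - (J + (½ + J/2))/(J - 3) = 5/J - (½ + 3*J/2)/(-3 + J))
d(16) - 1*3729 = (3/2)*(-10 - 1*16*(-3 + 16))/(16*(-3 + 16)) - 1*3729 = (3/2)*(1/16)*(-10 - 1*16*13)/13 - 3729 = (3/2)*(1/16)*(1/13)*(-10 - 208) - 3729 = (3/2)*(1/16)*(1/13)*(-218) - 3729 = -327/208 - 3729 = -775959/208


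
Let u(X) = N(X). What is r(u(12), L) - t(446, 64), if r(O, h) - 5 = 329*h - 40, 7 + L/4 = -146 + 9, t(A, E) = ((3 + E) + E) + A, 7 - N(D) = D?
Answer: -190116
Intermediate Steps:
N(D) = 7 - D
u(X) = 7 - X
t(A, E) = 3 + A + 2*E (t(A, E) = (3 + 2*E) + A = 3 + A + 2*E)
L = -576 (L = -28 + 4*(-146 + 9) = -28 + 4*(-137) = -28 - 548 = -576)
r(O, h) = -35 + 329*h (r(O, h) = 5 + (329*h - 40) = 5 + (-40 + 329*h) = -35 + 329*h)
r(u(12), L) - t(446, 64) = (-35 + 329*(-576)) - (3 + 446 + 2*64) = (-35 - 189504) - (3 + 446 + 128) = -189539 - 1*577 = -189539 - 577 = -190116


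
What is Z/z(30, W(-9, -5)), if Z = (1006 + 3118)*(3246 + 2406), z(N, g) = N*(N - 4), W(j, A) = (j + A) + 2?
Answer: 1942404/65 ≈ 29883.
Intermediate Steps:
W(j, A) = 2 + A + j (W(j, A) = (A + j) + 2 = 2 + A + j)
z(N, g) = N*(-4 + N)
Z = 23308848 (Z = 4124*5652 = 23308848)
Z/z(30, W(-9, -5)) = 23308848/((30*(-4 + 30))) = 23308848/((30*26)) = 23308848/780 = 23308848*(1/780) = 1942404/65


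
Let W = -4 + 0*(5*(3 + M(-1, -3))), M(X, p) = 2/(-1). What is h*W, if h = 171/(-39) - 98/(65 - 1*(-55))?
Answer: 4057/195 ≈ 20.805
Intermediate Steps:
M(X, p) = -2 (M(X, p) = 2*(-1) = -2)
h = -4057/780 (h = 171*(-1/39) - 98/(65 + 55) = -57/13 - 98/120 = -57/13 - 98*1/120 = -57/13 - 49/60 = -4057/780 ≈ -5.2013)
W = -4 (W = -4 + 0*(5*(3 - 2)) = -4 + 0*(5*1) = -4 + 0*5 = -4 + 0 = -4)
h*W = -4057/780*(-4) = 4057/195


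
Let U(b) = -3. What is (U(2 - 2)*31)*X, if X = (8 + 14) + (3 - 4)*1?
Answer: -1953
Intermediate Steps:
X = 21 (X = 22 - 1*1 = 22 - 1 = 21)
(U(2 - 2)*31)*X = -3*31*21 = -93*21 = -1953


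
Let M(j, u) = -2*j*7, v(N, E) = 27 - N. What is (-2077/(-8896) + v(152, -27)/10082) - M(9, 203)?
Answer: 5660350893/44844736 ≈ 126.22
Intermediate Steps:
M(j, u) = -14*j
(-2077/(-8896) + v(152, -27)/10082) - M(9, 203) = (-2077/(-8896) + (27 - 1*152)/10082) - (-14)*9 = (-2077*(-1/8896) + (27 - 152)*(1/10082)) - 1*(-126) = (2077/8896 - 125*1/10082) + 126 = (2077/8896 - 125/10082) + 126 = 9914157/44844736 + 126 = 5660350893/44844736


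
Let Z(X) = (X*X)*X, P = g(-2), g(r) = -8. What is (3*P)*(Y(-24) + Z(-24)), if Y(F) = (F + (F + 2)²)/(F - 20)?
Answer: 3652296/11 ≈ 3.3203e+5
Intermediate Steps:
P = -8
Z(X) = X³ (Z(X) = X²*X = X³)
Y(F) = (F + (2 + F)²)/(-20 + F)
(3*P)*(Y(-24) + Z(-24)) = (3*(-8))*((-24 + (2 - 24)²)/(-20 - 24) + (-24)³) = -24*((-24 + (-22)²)/(-44) - 13824) = -24*(-(-24 + 484)/44 - 13824) = -24*(-1/44*460 - 13824) = -24*(-115/11 - 13824) = -24*(-152179/11) = 3652296/11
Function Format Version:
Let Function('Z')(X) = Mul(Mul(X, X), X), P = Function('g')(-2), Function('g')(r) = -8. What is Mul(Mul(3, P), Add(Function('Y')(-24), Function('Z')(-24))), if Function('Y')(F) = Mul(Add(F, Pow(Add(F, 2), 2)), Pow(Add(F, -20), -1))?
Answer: Rational(3652296, 11) ≈ 3.3203e+5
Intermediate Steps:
P = -8
Function('Z')(X) = Pow(X, 3) (Function('Z')(X) = Mul(Pow(X, 2), X) = Pow(X, 3))
Function('Y')(F) = Mul(Pow(Add(-20, F), -1), Add(F, Pow(Add(2, F), 2))) (Function('Y')(F) = Mul(Add(F, Pow(Add(2, F), 2)), Pow(Add(-20, F), -1)) = Mul(Pow(Add(-20, F), -1), Add(F, Pow(Add(2, F), 2))))
Mul(Mul(3, P), Add(Function('Y')(-24), Function('Z')(-24))) = Mul(Mul(3, -8), Add(Mul(Pow(Add(-20, -24), -1), Add(-24, Pow(Add(2, -24), 2))), Pow(-24, 3))) = Mul(-24, Add(Mul(Pow(-44, -1), Add(-24, Pow(-22, 2))), -13824)) = Mul(-24, Add(Mul(Rational(-1, 44), Add(-24, 484)), -13824)) = Mul(-24, Add(Mul(Rational(-1, 44), 460), -13824)) = Mul(-24, Add(Rational(-115, 11), -13824)) = Mul(-24, Rational(-152179, 11)) = Rational(3652296, 11)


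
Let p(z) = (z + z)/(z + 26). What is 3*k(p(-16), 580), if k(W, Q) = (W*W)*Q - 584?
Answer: 80328/5 ≈ 16066.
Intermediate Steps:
p(z) = 2*z/(26 + z) (p(z) = (2*z)/(26 + z) = 2*z/(26 + z))
k(W, Q) = -584 + Q*W**2 (k(W, Q) = W**2*Q - 584 = Q*W**2 - 584 = -584 + Q*W**2)
3*k(p(-16), 580) = 3*(-584 + 580*(2*(-16)/(26 - 16))**2) = 3*(-584 + 580*(2*(-16)/10)**2) = 3*(-584 + 580*(2*(-16)*(1/10))**2) = 3*(-584 + 580*(-16/5)**2) = 3*(-584 + 580*(256/25)) = 3*(-584 + 29696/5) = 3*(26776/5) = 80328/5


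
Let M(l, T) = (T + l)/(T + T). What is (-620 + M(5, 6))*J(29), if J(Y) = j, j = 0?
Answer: 0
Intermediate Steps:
M(l, T) = (T + l)/(2*T) (M(l, T) = (T + l)/((2*T)) = (T + l)*(1/(2*T)) = (T + l)/(2*T))
J(Y) = 0
(-620 + M(5, 6))*J(29) = (-620 + (½)*(6 + 5)/6)*0 = (-620 + (½)*(⅙)*11)*0 = (-620 + 11/12)*0 = -7429/12*0 = 0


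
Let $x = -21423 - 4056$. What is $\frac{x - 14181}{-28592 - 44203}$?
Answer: $\frac{2644}{4853} \approx 0.54482$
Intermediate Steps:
$x = -25479$ ($x = -21423 - 4056 = -25479$)
$\frac{x - 14181}{-28592 - 44203} = \frac{-25479 - 14181}{-28592 - 44203} = - \frac{39660}{-72795} = \left(-39660\right) \left(- \frac{1}{72795}\right) = \frac{2644}{4853}$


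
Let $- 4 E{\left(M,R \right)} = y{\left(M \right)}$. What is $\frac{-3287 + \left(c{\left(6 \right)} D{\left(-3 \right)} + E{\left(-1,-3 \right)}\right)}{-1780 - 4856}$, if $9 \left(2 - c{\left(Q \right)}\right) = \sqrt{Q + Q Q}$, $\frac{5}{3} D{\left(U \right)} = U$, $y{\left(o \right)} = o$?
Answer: $\frac{119}{240} - \frac{\sqrt{42}}{33180} \approx 0.49564$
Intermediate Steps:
$D{\left(U \right)} = \frac{3 U}{5}$
$E{\left(M,R \right)} = - \frac{M}{4}$
$c{\left(Q \right)} = 2 - \frac{\sqrt{Q + Q^{2}}}{9}$ ($c{\left(Q \right)} = 2 - \frac{\sqrt{Q + Q Q}}{9} = 2 - \frac{\sqrt{Q + Q^{2}}}{9}$)
$\frac{-3287 + \left(c{\left(6 \right)} D{\left(-3 \right)} + E{\left(-1,-3 \right)}\right)}{-1780 - 4856} = \frac{-3287 + \left(\left(2 - \frac{\sqrt{6 \left(1 + 6\right)}}{9}\right) \frac{3}{5} \left(-3\right) - - \frac{1}{4}\right)}{-1780 - 4856} = \frac{-3287 + \left(\left(2 - \frac{\sqrt{6 \cdot 7}}{9}\right) \left(- \frac{9}{5}\right) + \frac{1}{4}\right)}{-6636} = \left(-3287 + \left(\left(2 - \frac{\sqrt{42}}{9}\right) \left(- \frac{9}{5}\right) + \frac{1}{4}\right)\right) \left(- \frac{1}{6636}\right) = \left(-3287 + \left(\left(- \frac{18}{5} + \frac{\sqrt{42}}{5}\right) + \frac{1}{4}\right)\right) \left(- \frac{1}{6636}\right) = \left(-3287 - \left(\frac{67}{20} - \frac{\sqrt{42}}{5}\right)\right) \left(- \frac{1}{6636}\right) = \left(- \frac{65807}{20} + \frac{\sqrt{42}}{5}\right) \left(- \frac{1}{6636}\right) = \frac{119}{240} - \frac{\sqrt{42}}{33180}$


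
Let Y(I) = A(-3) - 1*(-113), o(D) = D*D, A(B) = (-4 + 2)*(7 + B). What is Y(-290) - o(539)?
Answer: -290416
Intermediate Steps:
A(B) = -14 - 2*B (A(B) = -2*(7 + B) = -14 - 2*B)
o(D) = D²
Y(I) = 105 (Y(I) = (-14 - 2*(-3)) - 1*(-113) = (-14 + 6) + 113 = -8 + 113 = 105)
Y(-290) - o(539) = 105 - 1*539² = 105 - 1*290521 = 105 - 290521 = -290416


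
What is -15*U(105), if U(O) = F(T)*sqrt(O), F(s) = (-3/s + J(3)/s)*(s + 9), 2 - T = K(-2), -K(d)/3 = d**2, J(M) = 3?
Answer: 0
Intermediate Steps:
K(d) = -3*d**2
T = 14 (T = 2 - (-3)*(-2)**2 = 2 - (-3)*4 = 2 - 1*(-12) = 2 + 12 = 14)
F(s) = 0 (F(s) = (-3/s + 3/s)*(s + 9) = 0*(9 + s) = 0)
U(O) = 0 (U(O) = 0*sqrt(O) = 0)
-15*U(105) = -15*0 = 0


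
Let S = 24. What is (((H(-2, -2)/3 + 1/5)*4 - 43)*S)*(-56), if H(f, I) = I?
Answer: 301504/5 ≈ 60301.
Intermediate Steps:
(((H(-2, -2)/3 + 1/5)*4 - 43)*S)*(-56) = (((-2/3 + 1/5)*4 - 43)*24)*(-56) = (((-2*⅓ + 1*(⅕))*4 - 43)*24)*(-56) = (((-⅔ + ⅕)*4 - 43)*24)*(-56) = ((-7/15*4 - 43)*24)*(-56) = ((-28/15 - 43)*24)*(-56) = -673/15*24*(-56) = -5384/5*(-56) = 301504/5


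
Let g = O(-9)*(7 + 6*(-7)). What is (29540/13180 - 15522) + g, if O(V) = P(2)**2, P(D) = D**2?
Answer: -10596561/659 ≈ -16080.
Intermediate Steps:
O(V) = 16 (O(V) = (2**2)**2 = 4**2 = 16)
g = -560 (g = 16*(7 + 6*(-7)) = 16*(7 - 42) = 16*(-35) = -560)
(29540/13180 - 15522) + g = (29540/13180 - 15522) - 560 = (29540*(1/13180) - 15522) - 560 = (1477/659 - 15522) - 560 = -10227521/659 - 560 = -10596561/659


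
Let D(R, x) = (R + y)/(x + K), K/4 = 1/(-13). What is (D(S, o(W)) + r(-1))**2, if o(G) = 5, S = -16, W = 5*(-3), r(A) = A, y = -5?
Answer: 111556/3721 ≈ 29.980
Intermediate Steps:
K = -4/13 (K = 4/(-13) = 4*(-1/13) = -4/13 ≈ -0.30769)
W = -15
D(R, x) = (-5 + R)/(-4/13 + x) (D(R, x) = (R - 5)/(x - 4/13) = (-5 + R)/(-4/13 + x))
(D(S, o(W)) + r(-1))**2 = (13*(-5 - 16)/(-4 + 13*5) - 1)**2 = (13*(-21)/(-4 + 65) - 1)**2 = (13*(-21)/61 - 1)**2 = (13*(1/61)*(-21) - 1)**2 = (-273/61 - 1)**2 = (-334/61)**2 = 111556/3721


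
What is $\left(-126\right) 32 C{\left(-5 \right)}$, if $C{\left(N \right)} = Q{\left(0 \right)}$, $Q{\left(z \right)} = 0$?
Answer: $0$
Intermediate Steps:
$C{\left(N \right)} = 0$
$\left(-126\right) 32 C{\left(-5 \right)} = \left(-126\right) 32 \cdot 0 = \left(-4032\right) 0 = 0$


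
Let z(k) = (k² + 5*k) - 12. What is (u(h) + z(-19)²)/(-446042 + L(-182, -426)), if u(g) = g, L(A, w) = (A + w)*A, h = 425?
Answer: -64941/335386 ≈ -0.19363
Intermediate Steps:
L(A, w) = A*(A + w)
z(k) = -12 + k² + 5*k
(u(h) + z(-19)²)/(-446042 + L(-182, -426)) = (425 + (-12 + (-19)² + 5*(-19))²)/(-446042 - 182*(-182 - 426)) = (425 + (-12 + 361 - 95)²)/(-446042 - 182*(-608)) = (425 + 254²)/(-446042 + 110656) = (425 + 64516)/(-335386) = 64941*(-1/335386) = -64941/335386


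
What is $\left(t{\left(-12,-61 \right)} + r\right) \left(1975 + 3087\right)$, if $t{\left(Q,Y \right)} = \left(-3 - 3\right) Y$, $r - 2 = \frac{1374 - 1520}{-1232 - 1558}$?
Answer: $\frac{2598997846}{1395} \approx 1.8631 \cdot 10^{6}$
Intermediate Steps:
$r = \frac{2863}{1395}$ ($r = 2 + \frac{1374 - 1520}{-1232 - 1558} = 2 - \frac{146}{-2790} = 2 - - \frac{73}{1395} = 2 + \frac{73}{1395} = \frac{2863}{1395} \approx 2.0523$)
$t{\left(Q,Y \right)} = - 6 Y$
$\left(t{\left(-12,-61 \right)} + r\right) \left(1975 + 3087\right) = \left(\left(-6\right) \left(-61\right) + \frac{2863}{1395}\right) \left(1975 + 3087\right) = \left(366 + \frac{2863}{1395}\right) 5062 = \frac{513433}{1395} \cdot 5062 = \frac{2598997846}{1395}$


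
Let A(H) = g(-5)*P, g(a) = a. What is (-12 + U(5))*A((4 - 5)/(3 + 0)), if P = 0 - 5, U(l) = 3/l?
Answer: -285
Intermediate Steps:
P = -5
A(H) = 25 (A(H) = -5*(-5) = 25)
(-12 + U(5))*A((4 - 5)/(3 + 0)) = (-12 + 3/5)*25 = -57/5*25 = -285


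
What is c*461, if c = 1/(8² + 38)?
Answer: 461/102 ≈ 4.5196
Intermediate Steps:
c = 1/102 (c = 1/(64 + 38) = 1/102 ≈ 0.0098039)
c*461 = (1/102)*461 = 461/102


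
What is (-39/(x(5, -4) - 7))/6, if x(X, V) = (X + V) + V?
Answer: 13/20 ≈ 0.65000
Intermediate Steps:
x(X, V) = X + 2*V (x(X, V) = (V + X) + V = X + 2*V)
(-39/(x(5, -4) - 7))/6 = (-39/((5 + 2*(-4)) - 7))/6 = (-39/((5 - 8) - 7))*(⅙) = (-39/(-3 - 7))*(⅙) = (-39/(-10))*(⅙) = -⅒*(-39)*(⅙) = (39/10)*(⅙) = 13/20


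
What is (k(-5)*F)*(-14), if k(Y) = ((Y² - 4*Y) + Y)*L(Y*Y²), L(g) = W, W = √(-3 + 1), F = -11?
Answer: 6160*I*√2 ≈ 8711.6*I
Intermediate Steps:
W = I*√2 (W = √(-2) = I*√2 ≈ 1.4142*I)
L(g) = I*√2
k(Y) = I*√2*(Y² - 3*Y) (k(Y) = ((Y² - 4*Y) + Y)*(I*√2) = (Y² - 3*Y)*(I*√2) = I*√2*(Y² - 3*Y))
(k(-5)*F)*(-14) = ((I*(-5)*√2*(-3 - 5))*(-11))*(-14) = ((I*(-5)*√2*(-8))*(-11))*(-14) = ((40*I*√2)*(-11))*(-14) = -440*I*√2*(-14) = 6160*I*√2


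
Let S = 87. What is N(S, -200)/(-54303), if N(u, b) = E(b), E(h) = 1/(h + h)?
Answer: 1/21721200 ≈ 4.6038e-8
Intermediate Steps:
E(h) = 1/(2*h)
N(u, b) = 1/(2*b)
N(S, -200)/(-54303) = ((½)/(-200))/(-54303) = ((½)*(-1/200))*(-1/54303) = -1/400*(-1/54303) = 1/21721200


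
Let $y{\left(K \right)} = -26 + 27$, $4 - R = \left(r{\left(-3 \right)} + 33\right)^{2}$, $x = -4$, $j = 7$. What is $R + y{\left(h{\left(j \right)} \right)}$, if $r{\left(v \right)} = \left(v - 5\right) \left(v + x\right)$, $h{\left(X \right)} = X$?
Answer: $-7916$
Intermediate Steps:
$r{\left(v \right)} = \left(-5 + v\right) \left(-4 + v\right)$ ($r{\left(v \right)} = \left(v - 5\right) \left(v - 4\right) = \left(-5 + v\right) \left(-4 + v\right)$)
$R = -7917$ ($R = 4 - \left(\left(20 + \left(-3\right)^{2} - -27\right) + 33\right)^{2} = 4 - \left(\left(20 + 9 + 27\right) + 33\right)^{2} = 4 - \left(56 + 33\right)^{2} = 4 - 89^{2} = 4 - 7921 = -7917$)
$y{\left(K \right)} = 1$
$R + y{\left(h{\left(j \right)} \right)} = -7917 + 1 = -7916$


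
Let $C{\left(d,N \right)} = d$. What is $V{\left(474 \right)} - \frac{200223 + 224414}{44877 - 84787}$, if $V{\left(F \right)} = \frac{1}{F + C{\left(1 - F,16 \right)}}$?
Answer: $\frac{464547}{39910} \approx 11.64$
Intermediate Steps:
$V{\left(F \right)} = 1$ ($V{\left(F \right)} = \frac{1}{F - \left(-1 + F\right)} = 1^{-1} = 1$)
$V{\left(474 \right)} - \frac{200223 + 224414}{44877 - 84787} = 1 - \frac{200223 + 224414}{44877 - 84787} = 1 - \frac{424637}{-39910} = 1 - 424637 \left(- \frac{1}{39910}\right) = 1 - - \frac{424637}{39910} = 1 + \frac{424637}{39910} = \frac{464547}{39910}$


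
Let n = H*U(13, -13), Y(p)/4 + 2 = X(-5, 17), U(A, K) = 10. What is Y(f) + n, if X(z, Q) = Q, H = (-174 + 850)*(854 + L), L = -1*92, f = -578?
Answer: 5151180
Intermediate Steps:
L = -92
H = 515112 (H = (-174 + 850)*(854 - 92) = 676*762 = 515112)
Y(p) = 60 (Y(p) = -8 + 4*17 = -8 + 68 = 60)
n = 5151120 (n = 515112*10 = 5151120)
Y(f) + n = 60 + 5151120 = 5151180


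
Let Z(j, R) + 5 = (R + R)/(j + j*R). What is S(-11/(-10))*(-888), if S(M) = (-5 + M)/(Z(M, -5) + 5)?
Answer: 190476/125 ≈ 1523.8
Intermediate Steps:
Z(j, R) = -5 + 2*R/(j + R*j) (Z(j, R) = -5 + (R + R)/(j + j*R) = -5 + (2*R)/(j + R*j) = -5 + 2*R/(j + R*j))
S(M) = (-5 + M)/(5 - (-10 + 20*M)/(4*M)) (S(M) = (-5 + M)/((-5*M + 2*(-5) - 5*(-5)*M)/(M*(1 - 5)) + 5) = (-5 + M)/((-5*M - 10 + 25*M)/(M*(-4)) + 5) = (-5 + M)/(-1/4*(-10 + 20*M)/M + 5) = (-5 + M)/(-(-10 + 20*M)/(4*M) + 5) = (-5 + M)/(5 - (-10 + 20*M)/(4*M)))
S(-11/(-10))*(-888) = (2*(-11/(-10))*(-5 - 11/(-10))/5)*(-888) = (2*(-11*(-1/10))*(-5 - 11*(-1/10))/5)*(-888) = ((2/5)*(11/10)*(-5 + 11/10))*(-888) = ((2/5)*(11/10)*(-39/10))*(-888) = -429/250*(-888) = 190476/125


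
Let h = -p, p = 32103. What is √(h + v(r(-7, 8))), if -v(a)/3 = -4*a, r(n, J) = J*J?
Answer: I*√31335 ≈ 177.02*I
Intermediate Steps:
r(n, J) = J²
v(a) = 12*a (v(a) = -(-12)*a = 12*a)
h = -32103 (h = -1*32103 = -32103)
√(h + v(r(-7, 8))) = √(-32103 + 12*8²) = √(-32103 + 12*64) = √(-32103 + 768) = √(-31335) = I*√31335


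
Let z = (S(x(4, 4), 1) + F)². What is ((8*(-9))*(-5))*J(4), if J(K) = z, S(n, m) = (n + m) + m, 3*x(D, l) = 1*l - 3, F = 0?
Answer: 1960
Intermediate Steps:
x(D, l) = -1 + l/3 (x(D, l) = (1*l - 3)/3 = (l - 3)/3 = (-3 + l)/3 = -1 + l/3)
S(n, m) = n + 2*m (S(n, m) = (m + n) + m = n + 2*m)
z = 49/9 (z = (((-1 + (⅓)*4) + 2*1) + 0)² = (((-1 + 4/3) + 2) + 0)² = ((⅓ + 2) + 0)² = (7/3 + 0)² = (7/3)² = 49/9 ≈ 5.4444)
J(K) = 49/9
((8*(-9))*(-5))*J(4) = ((8*(-9))*(-5))*(49/9) = -72*(-5)*(49/9) = 360*(49/9) = 1960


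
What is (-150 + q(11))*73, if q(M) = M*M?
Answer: -2117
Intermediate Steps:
q(M) = M**2
(-150 + q(11))*73 = (-150 + 11**2)*73 = (-150 + 121)*73 = -29*73 = -2117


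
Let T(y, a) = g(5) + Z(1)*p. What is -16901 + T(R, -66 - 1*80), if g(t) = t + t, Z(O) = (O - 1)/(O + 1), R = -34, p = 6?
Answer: -16891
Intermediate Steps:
Z(O) = (-1 + O)/(1 + O)
g(t) = 2*t
T(y, a) = 10 (T(y, a) = 2*5 + ((-1 + 1)/(1 + 1))*6 = 10 + (0/2)*6 = 10 + ((½)*0)*6 = 10 + 0*6 = 10 + 0 = 10)
-16901 + T(R, -66 - 1*80) = -16901 + 10 = -16891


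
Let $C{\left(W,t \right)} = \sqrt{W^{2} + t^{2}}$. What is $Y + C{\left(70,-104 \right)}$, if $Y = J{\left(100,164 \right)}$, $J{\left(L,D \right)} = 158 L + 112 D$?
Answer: $34168 + 2 \sqrt{3929} \approx 34293.0$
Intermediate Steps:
$J{\left(L,D \right)} = 112 D + 158 L$
$Y = 34168$ ($Y = 112 \cdot 164 + 158 \cdot 100 = 18368 + 15800 = 34168$)
$Y + C{\left(70,-104 \right)} = 34168 + \sqrt{70^{2} + \left(-104\right)^{2}} = 34168 + \sqrt{4900 + 10816} = 34168 + \sqrt{15716} = 34168 + 2 \sqrt{3929}$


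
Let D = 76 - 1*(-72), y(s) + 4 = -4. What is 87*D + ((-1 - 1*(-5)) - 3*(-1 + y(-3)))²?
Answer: 13837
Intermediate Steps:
y(s) = -8 (y(s) = -4 - 4 = -8)
D = 148 (D = 76 + 72 = 148)
87*D + ((-1 - 1*(-5)) - 3*(-1 + y(-3)))² = 87*148 + ((-1 - 1*(-5)) - 3*(-1 - 8))² = 12876 + ((-1 + 5) - 3*(-9))² = 12876 + (4 + 27)² = 12876 + 31² = 12876 + 961 = 13837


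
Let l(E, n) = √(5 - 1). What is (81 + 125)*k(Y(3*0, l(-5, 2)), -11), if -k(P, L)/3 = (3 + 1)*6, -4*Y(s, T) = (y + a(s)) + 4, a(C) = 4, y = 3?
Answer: -14832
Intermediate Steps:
l(E, n) = 2 (l(E, n) = √4 = 2)
Y(s, T) = -11/4 (Y(s, T) = -((3 + 4) + 4)/4 = -(7 + 4)/4 = -¼*11 = -11/4)
k(P, L) = -72 (k(P, L) = -3*(3 + 1)*6 = -12*6 = -3*24 = -72)
(81 + 125)*k(Y(3*0, l(-5, 2)), -11) = (81 + 125)*(-72) = 206*(-72) = -14832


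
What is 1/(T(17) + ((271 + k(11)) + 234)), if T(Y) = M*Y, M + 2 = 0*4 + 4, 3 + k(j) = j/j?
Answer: 1/537 ≈ 0.0018622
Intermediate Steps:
k(j) = -2 (k(j) = -3 + j/j = -3 + 1 = -2)
M = 2 (M = -2 + (0*4 + 4) = -2 + (0 + 4) = -2 + 4 = 2)
T(Y) = 2*Y
1/(T(17) + ((271 + k(11)) + 234)) = 1/(2*17 + ((271 - 2) + 234)) = 1/(34 + (269 + 234)) = 1/(34 + 503) = 1/537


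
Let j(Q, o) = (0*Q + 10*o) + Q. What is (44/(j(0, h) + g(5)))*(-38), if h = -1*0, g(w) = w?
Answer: -1672/5 ≈ -334.40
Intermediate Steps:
h = 0
j(Q, o) = Q + 10*o (j(Q, o) = (0 + 10*o) + Q = 10*o + Q = Q + 10*o)
(44/(j(0, h) + g(5)))*(-38) = (44/((0 + 10*0) + 5))*(-38) = (44/((0 + 0) + 5))*(-38) = (44/(0 + 5))*(-38) = (44/5)*(-38) = -1672/5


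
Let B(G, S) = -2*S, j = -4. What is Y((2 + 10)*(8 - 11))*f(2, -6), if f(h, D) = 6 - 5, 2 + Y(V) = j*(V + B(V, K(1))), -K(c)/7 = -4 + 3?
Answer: 198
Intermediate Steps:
K(c) = 7 (K(c) = -7*(-4 + 3) = -7*(-1) = 7)
Y(V) = 54 - 4*V (Y(V) = -2 - 4*(V - 2*7) = -2 - 4*(V - 14) = -2 - 4*(-14 + V) = -2 + (56 - 4*V) = 54 - 4*V)
f(h, D) = 1
Y((2 + 10)*(8 - 11))*f(2, -6) = (54 - 4*(2 + 10)*(8 - 11))*1 = (54 - 48*(-3))*1 = (54 - 4*(-36))*1 = (54 + 144)*1 = 198*1 = 198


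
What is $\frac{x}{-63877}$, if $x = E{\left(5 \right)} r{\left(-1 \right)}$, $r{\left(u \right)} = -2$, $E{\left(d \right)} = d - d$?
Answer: $0$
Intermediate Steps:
$E{\left(d \right)} = 0$
$x = 0$ ($x = 0 \left(-2\right) = 0$)
$\frac{x}{-63877} = \frac{0}{-63877} = 0 \left(- \frac{1}{63877}\right) = 0$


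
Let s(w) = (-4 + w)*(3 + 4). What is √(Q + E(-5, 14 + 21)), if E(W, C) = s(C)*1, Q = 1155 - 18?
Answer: √1354 ≈ 36.797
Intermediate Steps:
Q = 1137
s(w) = -28 + 7*w (s(w) = (-4 + w)*7 = -28 + 7*w)
E(W, C) = -28 + 7*C (E(W, C) = (-28 + 7*C)*1 = -28 + 7*C)
√(Q + E(-5, 14 + 21)) = √(1137 + (-28 + 7*(14 + 21))) = √(1137 + (-28 + 7*35)) = √(1137 + (-28 + 245)) = √(1137 + 217) = √1354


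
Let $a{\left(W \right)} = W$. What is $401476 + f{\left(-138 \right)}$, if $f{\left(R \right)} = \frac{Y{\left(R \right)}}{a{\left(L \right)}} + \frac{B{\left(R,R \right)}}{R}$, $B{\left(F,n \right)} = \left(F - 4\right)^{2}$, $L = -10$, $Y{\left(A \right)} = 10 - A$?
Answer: $\frac{138453704}{345} \approx 4.0132 \cdot 10^{5}$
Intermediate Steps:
$B{\left(F,n \right)} = \left(-4 + F\right)^{2}$
$f{\left(R \right)} = -1 + \frac{R}{10} + \frac{\left(-4 + R\right)^{2}}{R}$ ($f{\left(R \right)} = \frac{10 - R}{-10} + \frac{\left(-4 + R\right)^{2}}{R} = \left(10 - R\right) \left(- \frac{1}{10}\right) + \frac{\left(-4 + R\right)^{2}}{R} = \left(-1 + \frac{R}{10}\right) + \frac{\left(-4 + R\right)^{2}}{R} = -1 + \frac{R}{10} + \frac{\left(-4 + R\right)^{2}}{R}$)
$401476 + f{\left(-138 \right)} = 401476 + \left(-9 + \frac{16}{-138} + \frac{11}{10} \left(-138\right)\right) = 401476 - \frac{55516}{345} = \frac{138453704}{345}$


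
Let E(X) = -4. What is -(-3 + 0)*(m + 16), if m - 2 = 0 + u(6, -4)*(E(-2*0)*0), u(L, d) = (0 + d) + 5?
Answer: 54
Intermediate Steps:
u(L, d) = 5 + d (u(L, d) = d + 5 = 5 + d)
m = 2 (m = 2 + (0 + (5 - 4)*(-4*0)) = 2 + (0 + 1*0) = 2 + (0 + 0) = 2 + 0 = 2)
-(-3 + 0)*(m + 16) = -(-3 + 0)*(2 + 16) = -(-3)*18 = -1*(-54) = 54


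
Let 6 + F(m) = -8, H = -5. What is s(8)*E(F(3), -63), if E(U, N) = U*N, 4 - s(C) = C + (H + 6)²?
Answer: -4410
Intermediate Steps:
F(m) = -14 (F(m) = -6 - 8 = -14)
s(C) = 3 - C (s(C) = 4 - (C + (-5 + 6)²) = 4 - (C + 1²) = 4 - (C + 1) = 4 - (1 + C) = 4 + (-1 - C) = 3 - C)
E(U, N) = N*U
s(8)*E(F(3), -63) = (3 - 1*8)*(-63*(-14)) = (3 - 8)*882 = -5*882 = -4410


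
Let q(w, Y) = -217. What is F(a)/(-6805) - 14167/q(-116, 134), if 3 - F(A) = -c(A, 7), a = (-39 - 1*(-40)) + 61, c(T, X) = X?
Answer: 621963/9527 ≈ 65.284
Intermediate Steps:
a = 62 (a = (-39 + 40) + 61 = 1 + 61 = 62)
F(A) = 10 (F(A) = 3 - (-1)*7 = 3 - 1*(-7) = 3 + 7 = 10)
F(a)/(-6805) - 14167/q(-116, 134) = 10/(-6805) - 14167/(-217) = 10*(-1/6805) - 14167*(-1/217) = -2/1361 + 457/7 = 621963/9527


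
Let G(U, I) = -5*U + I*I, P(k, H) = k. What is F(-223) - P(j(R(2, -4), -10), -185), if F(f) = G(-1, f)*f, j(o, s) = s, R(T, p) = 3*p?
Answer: -11090672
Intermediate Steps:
G(U, I) = I² - 5*U (G(U, I) = -5*U + I² = I² - 5*U)
F(f) = f*(5 + f²) (F(f) = (f² - 5*(-1))*f = (f² + 5)*f = (5 + f²)*f = f*(5 + f²))
F(-223) - P(j(R(2, -4), -10), -185) = -223*(5 + (-223)²) - 1*(-10) = -223*(5 + 49729) + 10 = -223*49734 + 10 = -11090682 + 10 = -11090672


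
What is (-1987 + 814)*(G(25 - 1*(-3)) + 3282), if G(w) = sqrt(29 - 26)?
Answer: -3849786 - 1173*sqrt(3) ≈ -3.8518e+6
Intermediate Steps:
G(w) = sqrt(3)
(-1987 + 814)*(G(25 - 1*(-3)) + 3282) = (-1987 + 814)*(sqrt(3) + 3282) = -1173*(3282 + sqrt(3)) = -3849786 - 1173*sqrt(3)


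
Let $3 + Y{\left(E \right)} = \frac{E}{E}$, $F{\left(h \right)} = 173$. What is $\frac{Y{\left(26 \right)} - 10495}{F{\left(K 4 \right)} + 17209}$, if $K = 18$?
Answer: $- \frac{3499}{5794} \approx -0.6039$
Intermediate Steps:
$Y{\left(E \right)} = -2$ ($Y{\left(E \right)} = -3 + \frac{E}{E} = -3 + 1 = -2$)
$\frac{Y{\left(26 \right)} - 10495}{F{\left(K 4 \right)} + 17209} = \frac{-2 - 10495}{173 + 17209} = - \frac{10497}{17382} = \left(-10497\right) \frac{1}{17382} = - \frac{3499}{5794}$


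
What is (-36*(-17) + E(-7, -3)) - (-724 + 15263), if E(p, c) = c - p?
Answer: -13923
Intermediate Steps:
(-36*(-17) + E(-7, -3)) - (-724 + 15263) = (-36*(-17) + (-3 - 1*(-7))) - (-724 + 15263) = (612 + (-3 + 7)) - 1*14539 = (612 + 4) - 14539 = 616 - 14539 = -13923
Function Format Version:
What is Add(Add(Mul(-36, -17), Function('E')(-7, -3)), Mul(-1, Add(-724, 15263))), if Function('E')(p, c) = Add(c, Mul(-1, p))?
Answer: -13923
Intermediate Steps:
Add(Add(Mul(-36, -17), Function('E')(-7, -3)), Mul(-1, Add(-724, 15263))) = Add(Add(Mul(-36, -17), Add(-3, Mul(-1, -7))), Mul(-1, Add(-724, 15263))) = Add(Add(612, Add(-3, 7)), Mul(-1, 14539)) = Add(Add(612, 4), -14539) = Add(616, -14539) = -13923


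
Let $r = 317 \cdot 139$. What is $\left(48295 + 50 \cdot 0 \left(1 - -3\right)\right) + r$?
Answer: $92358$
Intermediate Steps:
$r = 44063$
$\left(48295 + 50 \cdot 0 \left(1 - -3\right)\right) + r = \left(48295 + 50 \cdot 0 \left(1 - -3\right)\right) + 44063 = \left(48295 + 0 \left(1 + 3\right)\right) + 44063 = \left(48295 + 0 \cdot 4\right) + 44063 = \left(48295 + 0\right) + 44063 = 48295 + 44063 = 92358$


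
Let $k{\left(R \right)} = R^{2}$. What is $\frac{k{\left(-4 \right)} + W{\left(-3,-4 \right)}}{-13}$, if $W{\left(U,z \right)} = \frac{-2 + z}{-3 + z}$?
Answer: $- \frac{118}{91} \approx -1.2967$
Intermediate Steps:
$W{\left(U,z \right)} = \frac{-2 + z}{-3 + z}$
$\frac{k{\left(-4 \right)} + W{\left(-3,-4 \right)}}{-13} = \frac{\left(-4\right)^{2} + \frac{-2 - 4}{-3 - 4}}{-13} = \left(16 + \frac{1}{-7} \left(-6\right)\right) \left(- \frac{1}{13}\right) = \left(16 - - \frac{6}{7}\right) \left(- \frac{1}{13}\right) = \left(16 + \frac{6}{7}\right) \left(- \frac{1}{13}\right) = \frac{118}{7} \left(- \frac{1}{13}\right) = - \frac{118}{91}$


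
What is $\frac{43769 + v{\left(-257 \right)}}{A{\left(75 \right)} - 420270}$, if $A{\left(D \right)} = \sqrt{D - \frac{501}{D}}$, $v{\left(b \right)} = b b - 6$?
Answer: $- \frac{144220903875}{551958977599} - \frac{137265 \sqrt{427}}{551958977599} \approx -0.26129$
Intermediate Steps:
$v{\left(b \right)} = -6 + b^{2}$ ($v{\left(b \right)} = b^{2} - 6 = -6 + b^{2}$)
$\frac{43769 + v{\left(-257 \right)}}{A{\left(75 \right)} - 420270} = \frac{43769 - \left(6 - \left(-257\right)^{2}\right)}{\sqrt{75 - \frac{501}{75}} - 420270} = \frac{43769 + \left(-6 + 66049\right)}{\sqrt{75 - \frac{167}{25}} - 420270} = \frac{43769 + 66043}{\sqrt{75 - \frac{167}{25}} - 420270} = \frac{109812}{\sqrt{\frac{1708}{25}} - 420270} = \frac{109812}{\frac{2 \sqrt{427}}{5} - 420270} = \frac{109812}{-420270 + \frac{2 \sqrt{427}}{5}}$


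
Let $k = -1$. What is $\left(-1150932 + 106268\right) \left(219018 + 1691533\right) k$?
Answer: $1995883849864$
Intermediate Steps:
$\left(-1150932 + 106268\right) \left(219018 + 1691533\right) k = \left(-1150932 + 106268\right) \left(219018 + 1691533\right) \left(-1\right) = \left(-1044664\right) 1910551 \left(-1\right) = \left(-1995883849864\right) \left(-1\right) = 1995883849864$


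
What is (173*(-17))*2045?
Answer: -6014345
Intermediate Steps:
(173*(-17))*2045 = -2941*2045 = -6014345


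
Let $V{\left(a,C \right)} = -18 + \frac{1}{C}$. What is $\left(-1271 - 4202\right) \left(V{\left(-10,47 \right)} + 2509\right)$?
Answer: $- \frac{640767894}{47} \approx -1.3633 \cdot 10^{7}$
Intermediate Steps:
$\left(-1271 - 4202\right) \left(V{\left(-10,47 \right)} + 2509\right) = \left(-1271 - 4202\right) \left(\left(-18 + \frac{1}{47}\right) + 2509\right) = - 5473 \left(\left(-18 + \frac{1}{47}\right) + 2509\right) = - 5473 \left(- \frac{845}{47} + 2509\right) = \left(-5473\right) \frac{117078}{47} = - \frac{640767894}{47}$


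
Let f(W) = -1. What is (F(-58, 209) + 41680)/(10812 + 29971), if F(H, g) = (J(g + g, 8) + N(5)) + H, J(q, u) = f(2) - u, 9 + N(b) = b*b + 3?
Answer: 41632/40783 ≈ 1.0208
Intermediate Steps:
N(b) = -6 + b² (N(b) = -9 + (b*b + 3) = -9 + (b² + 3) = -9 + (3 + b²) = -6 + b²)
J(q, u) = -1 - u
F(H, g) = 10 + H (F(H, g) = ((-1 - 1*8) + (-6 + 5²)) + H = ((-1 - 8) + (-6 + 25)) + H = (-9 + 19) + H = 10 + H)
(F(-58, 209) + 41680)/(10812 + 29971) = ((10 - 58) + 41680)/(10812 + 29971) = (-48 + 41680)/40783 = 41632*(1/40783) = 41632/40783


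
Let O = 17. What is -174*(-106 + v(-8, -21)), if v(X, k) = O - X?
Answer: 14094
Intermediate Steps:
v(X, k) = 17 - X
-174*(-106 + v(-8, -21)) = -174*(-106 + (17 - 1*(-8))) = -174*(-106 + (17 + 8)) = -174*(-106 + 25) = -174*(-81) = 14094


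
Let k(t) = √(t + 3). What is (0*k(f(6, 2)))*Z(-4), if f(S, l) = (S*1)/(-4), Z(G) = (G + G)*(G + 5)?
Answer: 0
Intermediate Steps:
Z(G) = 2*G*(5 + G) (Z(G) = (2*G)*(5 + G) = 2*G*(5 + G))
f(S, l) = -S/4 (f(S, l) = S*(-¼) = -S/4)
k(t) = √(3 + t)
(0*k(f(6, 2)))*Z(-4) = (0*√(3 - ¼*6))*(2*(-4)*(5 - 4)) = (0*√(3 - 3/2))*(2*(-4)*1) = (0*√(3/2))*(-8) = (0*(√6/2))*(-8) = 0*(-8) = 0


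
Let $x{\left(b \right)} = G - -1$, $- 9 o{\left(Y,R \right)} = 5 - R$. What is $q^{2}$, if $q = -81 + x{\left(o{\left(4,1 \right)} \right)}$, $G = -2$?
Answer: $6724$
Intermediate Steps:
$o{\left(Y,R \right)} = - \frac{5}{9} + \frac{R}{9}$ ($o{\left(Y,R \right)} = - \frac{5 - R}{9} = - \frac{5}{9} + \frac{R}{9}$)
$x{\left(b \right)} = -1$ ($x{\left(b \right)} = -2 - -1 = -2 + 1 = -1$)
$q = -82$ ($q = -81 - 1 = -82$)
$q^{2} = \left(-82\right)^{2} = 6724$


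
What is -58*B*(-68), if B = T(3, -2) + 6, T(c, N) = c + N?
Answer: 27608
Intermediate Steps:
T(c, N) = N + c
B = 7 (B = (-2 + 3) + 6 = 1 + 6 = 7)
-58*B*(-68) = -58*7*(-68) = -406*(-68) = 27608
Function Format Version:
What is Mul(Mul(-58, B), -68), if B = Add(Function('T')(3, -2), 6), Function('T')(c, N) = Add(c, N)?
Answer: 27608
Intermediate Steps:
Function('T')(c, N) = Add(N, c)
B = 7 (B = Add(Add(-2, 3), 6) = Add(1, 6) = 7)
Mul(Mul(-58, B), -68) = Mul(Mul(-58, 7), -68) = Mul(-406, -68) = 27608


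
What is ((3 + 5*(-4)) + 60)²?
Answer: 1849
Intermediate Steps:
((3 + 5*(-4)) + 60)² = ((3 - 20) + 60)² = (-17 + 60)² = 43² = 1849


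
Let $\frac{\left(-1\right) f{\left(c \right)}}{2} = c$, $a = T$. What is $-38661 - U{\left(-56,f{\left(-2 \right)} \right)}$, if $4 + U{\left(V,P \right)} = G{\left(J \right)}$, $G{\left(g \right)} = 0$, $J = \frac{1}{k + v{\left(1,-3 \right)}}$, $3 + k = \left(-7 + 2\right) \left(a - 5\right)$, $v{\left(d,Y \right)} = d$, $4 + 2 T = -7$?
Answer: $-38657$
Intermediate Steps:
$T = - \frac{11}{2}$ ($T = -2 + \frac{1}{2} \left(-7\right) = -2 - \frac{7}{2} = - \frac{11}{2} \approx -5.5$)
$a = - \frac{11}{2} \approx -5.5$
$f{\left(c \right)} = - 2 c$
$k = \frac{99}{2}$ ($k = -3 + \left(-7 + 2\right) \left(- \frac{11}{2} - 5\right) = -3 - - \frac{105}{2} = -3 + \frac{105}{2} = \frac{99}{2} \approx 49.5$)
$J = \frac{2}{101}$ ($J = \frac{1}{\frac{99}{2} + 1} = \frac{1}{\frac{101}{2}} = \frac{2}{101} \approx 0.019802$)
$U{\left(V,P \right)} = -4$ ($U{\left(V,P \right)} = -4 + 0 = -4$)
$-38661 - U{\left(-56,f{\left(-2 \right)} \right)} = -38661 - -4 = -38661 + 4 = -38657$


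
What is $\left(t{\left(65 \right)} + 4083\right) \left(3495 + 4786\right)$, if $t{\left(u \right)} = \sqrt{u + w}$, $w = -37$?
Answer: $33811323 + 16562 \sqrt{7} \approx 3.3855 \cdot 10^{7}$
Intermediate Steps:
$t{\left(u \right)} = \sqrt{-37 + u}$ ($t{\left(u \right)} = \sqrt{u - 37} = \sqrt{-37 + u}$)
$\left(t{\left(65 \right)} + 4083\right) \left(3495 + 4786\right) = \left(\sqrt{-37 + 65} + 4083\right) \left(3495 + 4786\right) = \left(\sqrt{28} + 4083\right) 8281 = \left(2 \sqrt{7} + 4083\right) 8281 = \left(4083 + 2 \sqrt{7}\right) 8281 = 33811323 + 16562 \sqrt{7}$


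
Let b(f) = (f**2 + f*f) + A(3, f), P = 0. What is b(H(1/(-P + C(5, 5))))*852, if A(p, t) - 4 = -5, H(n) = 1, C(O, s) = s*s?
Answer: 852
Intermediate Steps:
C(O, s) = s**2
A(p, t) = -1 (A(p, t) = 4 - 5 = -1)
b(f) = -1 + 2*f**2 (b(f) = (f**2 + f*f) - 1 = (f**2 + f**2) - 1 = 2*f**2 - 1 = -1 + 2*f**2)
b(H(1/(-P + C(5, 5))))*852 = (-1 + 2*1**2)*852 = (-1 + 2*1)*852 = (-1 + 2)*852 = 1*852 = 852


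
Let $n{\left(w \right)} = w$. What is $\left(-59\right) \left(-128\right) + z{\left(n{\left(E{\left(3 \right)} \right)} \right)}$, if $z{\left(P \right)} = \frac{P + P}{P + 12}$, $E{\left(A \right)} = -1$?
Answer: $\frac{83070}{11} \approx 7551.8$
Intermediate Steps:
$z{\left(P \right)} = \frac{2 P}{12 + P}$
$\left(-59\right) \left(-128\right) + z{\left(n{\left(E{\left(3 \right)} \right)} \right)} = \left(-59\right) \left(-128\right) + 2 \left(-1\right) \frac{1}{12 - 1} = 7552 + 2 \left(-1\right) \frac{1}{11} = 7552 - \frac{2}{11} = \frac{83070}{11}$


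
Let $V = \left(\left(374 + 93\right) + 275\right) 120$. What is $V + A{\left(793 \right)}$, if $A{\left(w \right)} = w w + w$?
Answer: $718682$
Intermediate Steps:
$A{\left(w \right)} = w + w^{2}$ ($A{\left(w \right)} = w^{2} + w = w + w^{2}$)
$V = 89040$ ($V = \left(467 + 275\right) 120 = 742 \cdot 120 = 89040$)
$V + A{\left(793 \right)} = 89040 + 793 \left(1 + 793\right) = 89040 + 793 \cdot 794 = 89040 + 629642 = 718682$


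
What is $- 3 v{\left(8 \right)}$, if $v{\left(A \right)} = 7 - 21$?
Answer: $42$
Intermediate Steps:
$v{\left(A \right)} = -14$
$- 3 v{\left(8 \right)} = \left(-3\right) \left(-14\right) = 42$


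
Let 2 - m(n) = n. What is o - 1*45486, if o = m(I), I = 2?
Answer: -45486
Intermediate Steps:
m(n) = 2 - n
o = 0 (o = 2 - 1*2 = 2 - 2 = 0)
o - 1*45486 = 0 - 1*45486 = 0 - 45486 = -45486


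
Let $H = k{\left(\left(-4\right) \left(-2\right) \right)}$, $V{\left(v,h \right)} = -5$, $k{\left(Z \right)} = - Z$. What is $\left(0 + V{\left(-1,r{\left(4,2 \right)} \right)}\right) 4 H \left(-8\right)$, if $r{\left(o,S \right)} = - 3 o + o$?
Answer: $-1280$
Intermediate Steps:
$r{\left(o,S \right)} = - 2 o$
$H = -8$ ($H = - \left(-4\right) \left(-2\right) = \left(-1\right) 8 = -8$)
$\left(0 + V{\left(-1,r{\left(4,2 \right)} \right)}\right) 4 H \left(-8\right) = \left(0 - 5\right) 4 \left(-8\right) \left(-8\right) = \left(-5\right) 4 \left(-8\right) \left(-8\right) = \left(-20\right) \left(-8\right) \left(-8\right) = 160 \left(-8\right) = -1280$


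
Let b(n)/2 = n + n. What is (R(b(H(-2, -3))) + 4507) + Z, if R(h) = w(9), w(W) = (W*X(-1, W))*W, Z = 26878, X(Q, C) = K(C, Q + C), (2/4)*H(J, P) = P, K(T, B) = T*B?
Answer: 37217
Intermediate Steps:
K(T, B) = B*T
H(J, P) = 2*P
X(Q, C) = C*(C + Q) (X(Q, C) = (Q + C)*C = (C + Q)*C = C*(C + Q))
b(n) = 4*n (b(n) = 2*(n + n) = 2*(2*n) = 4*n)
w(W) = W³*(-1 + W) (w(W) = (W*(W*(W - 1)))*W = (W*(W*(-1 + W)))*W = (W²*(-1 + W))*W = W³*(-1 + W))
R(h) = 5832 (R(h) = 9³*(-1 + 9) = 729*8 = 5832)
(R(b(H(-2, -3))) + 4507) + Z = (5832 + 4507) + 26878 = 10339 + 26878 = 37217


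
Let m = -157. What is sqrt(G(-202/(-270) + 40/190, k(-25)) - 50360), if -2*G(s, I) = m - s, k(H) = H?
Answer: I*sqrt(36756683130)/855 ≈ 224.23*I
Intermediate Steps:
G(s, I) = 157/2 + s/2 (G(s, I) = -(-157 - s)/2 = 157/2 + s/2)
sqrt(G(-202/(-270) + 40/190, k(-25)) - 50360) = sqrt((157/2 + (-202/(-270) + 40/190)/2) - 50360) = sqrt((157/2 + (-202*(-1/270) + 40*(1/190))/2) - 50360) = sqrt((157/2 + (101/135 + 4/19)/2) - 50360) = sqrt((157/2 + (1/2)*(2459/2565)) - 50360) = sqrt((157/2 + 2459/5130) - 50360) = sqrt(202582/2565 - 50360) = sqrt(-128970818/2565) = I*sqrt(36756683130)/855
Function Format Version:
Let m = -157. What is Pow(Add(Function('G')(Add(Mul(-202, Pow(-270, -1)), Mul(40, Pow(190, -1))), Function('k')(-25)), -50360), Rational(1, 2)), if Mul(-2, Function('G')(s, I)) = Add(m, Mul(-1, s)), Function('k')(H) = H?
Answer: Mul(Rational(1, 855), I, Pow(36756683130, Rational(1, 2))) ≈ Mul(224.23, I)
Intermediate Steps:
Function('G')(s, I) = Add(Rational(157, 2), Mul(Rational(1, 2), s)) (Function('G')(s, I) = Mul(Rational(-1, 2), Add(-157, Mul(-1, s))) = Add(Rational(157, 2), Mul(Rational(1, 2), s)))
Pow(Add(Function('G')(Add(Mul(-202, Pow(-270, -1)), Mul(40, Pow(190, -1))), Function('k')(-25)), -50360), Rational(1, 2)) = Pow(Add(Add(Rational(157, 2), Mul(Rational(1, 2), Add(Mul(-202, Pow(-270, -1)), Mul(40, Pow(190, -1))))), -50360), Rational(1, 2)) = Pow(Add(Add(Rational(157, 2), Mul(Rational(1, 2), Add(Mul(-202, Rational(-1, 270)), Mul(40, Rational(1, 190))))), -50360), Rational(1, 2)) = Pow(Add(Add(Rational(157, 2), Mul(Rational(1, 2), Add(Rational(101, 135), Rational(4, 19)))), -50360), Rational(1, 2)) = Pow(Add(Add(Rational(157, 2), Mul(Rational(1, 2), Rational(2459, 2565))), -50360), Rational(1, 2)) = Pow(Add(Add(Rational(157, 2), Rational(2459, 5130)), -50360), Rational(1, 2)) = Pow(Add(Rational(202582, 2565), -50360), Rational(1, 2)) = Pow(Rational(-128970818, 2565), Rational(1, 2)) = Mul(Rational(1, 855), I, Pow(36756683130, Rational(1, 2)))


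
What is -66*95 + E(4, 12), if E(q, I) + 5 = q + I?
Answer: -6259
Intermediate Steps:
E(q, I) = -5 + I + q (E(q, I) = -5 + (q + I) = -5 + (I + q) = -5 + I + q)
-66*95 + E(4, 12) = -66*95 + (-5 + 12 + 4) = -6270 + 11 = -6259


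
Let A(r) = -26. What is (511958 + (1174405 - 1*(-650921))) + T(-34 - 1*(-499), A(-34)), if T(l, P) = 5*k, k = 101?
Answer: 2337789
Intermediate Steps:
T(l, P) = 505 (T(l, P) = 5*101 = 505)
(511958 + (1174405 - 1*(-650921))) + T(-34 - 1*(-499), A(-34)) = (511958 + (1174405 - 1*(-650921))) + 505 = (511958 + (1174405 + 650921)) + 505 = (511958 + 1825326) + 505 = 2337284 + 505 = 2337789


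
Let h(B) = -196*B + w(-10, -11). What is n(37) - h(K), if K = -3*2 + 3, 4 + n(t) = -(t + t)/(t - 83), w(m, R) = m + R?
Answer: -13096/23 ≈ -569.39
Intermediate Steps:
w(m, R) = R + m
n(t) = -4 - 2*t/(-83 + t) (n(t) = -4 - (t + t)/(t - 83) = -4 - 2*t/(-83 + t))
K = -3 (K = -6 + 3 = -3)
h(B) = -21 - 196*B (h(B) = -196*B + (-11 - 10) = -196*B - 21 = -21 - 196*B)
n(37) - h(K) = 2*(166 - 3*37)/(-83 + 37) - (-21 - 196*(-3)) = 2*(166 - 111)/(-46) - (-21 + 588) = 2*(-1/46)*55 - 1*567 = -55/23 - 567 = -13096/23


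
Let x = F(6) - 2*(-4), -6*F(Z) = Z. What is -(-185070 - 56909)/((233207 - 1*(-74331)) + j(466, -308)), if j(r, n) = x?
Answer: 241979/307545 ≈ 0.78681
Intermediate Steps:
F(Z) = -Z/6
x = 7 (x = -⅙*6 - 2*(-4) = -1 + 8 = 7)
j(r, n) = 7
-(-185070 - 56909)/((233207 - 1*(-74331)) + j(466, -308)) = -(-185070 - 56909)/((233207 - 1*(-74331)) + 7) = -(-241979)/((233207 + 74331) + 7) = -(-241979)/(307538 + 7) = -(-241979)/307545 = -1*(-241979/307545) = 241979/307545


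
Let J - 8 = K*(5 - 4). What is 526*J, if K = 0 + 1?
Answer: 4734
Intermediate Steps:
K = 1
J = 9 (J = 8 + 1*(5 - 4) = 8 + 1*1 = 8 + 1 = 9)
526*J = 526*9 = 4734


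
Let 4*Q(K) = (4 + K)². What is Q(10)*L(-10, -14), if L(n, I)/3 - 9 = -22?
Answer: -1911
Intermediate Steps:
Q(K) = (4 + K)²/4
L(n, I) = -39 (L(n, I) = 27 + 3*(-22) = 27 - 66 = -39)
Q(10)*L(-10, -14) = ((4 + 10)²/4)*(-39) = ((¼)*14²)*(-39) = ((¼)*196)*(-39) = 49*(-39) = -1911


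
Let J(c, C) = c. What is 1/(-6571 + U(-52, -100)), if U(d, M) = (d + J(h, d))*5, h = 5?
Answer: -1/6806 ≈ -0.00014693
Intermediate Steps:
U(d, M) = 25 + 5*d (U(d, M) = (d + 5)*5 = (5 + d)*5 = 25 + 5*d)
1/(-6571 + U(-52, -100)) = 1/(-6571 + (25 + 5*(-52))) = 1/(-6571 + (25 - 260)) = 1/(-6571 - 235) = 1/(-6806) = -1/6806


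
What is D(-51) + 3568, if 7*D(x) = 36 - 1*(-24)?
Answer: 25036/7 ≈ 3576.6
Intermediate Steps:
D(x) = 60/7 (D(x) = (36 - 1*(-24))/7 = (36 + 24)/7 = (⅐)*60 = 60/7)
D(-51) + 3568 = 60/7 + 3568 = 25036/7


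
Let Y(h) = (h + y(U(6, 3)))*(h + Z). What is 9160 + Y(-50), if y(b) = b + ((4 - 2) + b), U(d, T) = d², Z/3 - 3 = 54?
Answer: 12064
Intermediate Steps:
Z = 171 (Z = 9 + 3*54 = 9 + 162 = 171)
y(b) = 2 + 2*b (y(b) = b + (2 + b) = 2 + 2*b)
Y(h) = (74 + h)*(171 + h) (Y(h) = (h + (2 + 2*6²))*(h + 171) = (h + (2 + 2*36))*(171 + h) = (h + (2 + 72))*(171 + h) = (h + 74)*(171 + h) = (74 + h)*(171 + h))
9160 + Y(-50) = 9160 + (12654 + (-50)² + 245*(-50)) = 9160 + (12654 + 2500 - 12250) = 9160 + 2904 = 12064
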